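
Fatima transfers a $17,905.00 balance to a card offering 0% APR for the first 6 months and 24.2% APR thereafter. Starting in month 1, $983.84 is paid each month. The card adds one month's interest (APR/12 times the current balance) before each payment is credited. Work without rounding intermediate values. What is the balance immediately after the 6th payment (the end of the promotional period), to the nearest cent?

Promo months 1–6 at r₀ = 0%/12 = 0; months 7+ at r₁ = 24.2%/12 = 0.0201667.
After month 6 (no interest yet): B = $17,905.00 − 6·$983.84 = $12,001.96.

$12,001.96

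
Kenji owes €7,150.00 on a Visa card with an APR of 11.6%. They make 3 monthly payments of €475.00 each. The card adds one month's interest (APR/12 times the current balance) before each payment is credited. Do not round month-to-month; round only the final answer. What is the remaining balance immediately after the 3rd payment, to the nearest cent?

Monthly rate r = 11.6%/12 = 0.966667% = 0.00966667.
Each month: B ← B·(1+r) − €475.00.
Month 1: interest €69.12; balance after payment €6,744.12.
Month 2: interest €65.19; balance after payment €6,334.31.
Month 3: interest €61.23; balance after payment €5,920.54.

€5,920.54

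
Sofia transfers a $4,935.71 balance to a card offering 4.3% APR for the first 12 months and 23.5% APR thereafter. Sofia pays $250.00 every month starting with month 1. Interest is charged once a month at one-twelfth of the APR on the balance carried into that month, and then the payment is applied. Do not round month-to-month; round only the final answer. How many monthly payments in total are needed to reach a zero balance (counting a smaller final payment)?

Promo months 1–12 at r₀ = 4.3%/12 = 0.00358333; months 13+ at r₁ = 23.5%/12 = 0.0195833.
After month 12: iterate B ← B·(1+r₀) − $250.00 for 12 months → $2,092.34.
Then at r₁ with $250.00/mo: n₂ = −ln(1 − r₁·B/P)/ln(1+r₁) ≈ 9.23 → 10 more payments.

22 payments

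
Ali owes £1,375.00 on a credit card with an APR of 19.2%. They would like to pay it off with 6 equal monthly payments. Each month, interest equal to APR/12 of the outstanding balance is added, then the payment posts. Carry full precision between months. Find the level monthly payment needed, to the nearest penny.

£242.17

Monthly rate r = 19.2%/12 = 1.6% = 0.016.
Level-payment amortization: P = B₀·r / (1 − (1+r)^(−n)) = 1375.00·0.016 / (1 − 1.016^(−6)).
Denominator 1 − (1+r)^(−6) = 0.0908453752.
P = 22 / 0.0908453752 ≈ 242.17.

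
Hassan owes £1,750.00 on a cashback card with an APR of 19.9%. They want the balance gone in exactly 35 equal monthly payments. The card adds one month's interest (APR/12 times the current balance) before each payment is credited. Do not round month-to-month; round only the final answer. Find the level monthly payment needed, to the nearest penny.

Monthly rate r = 19.9%/12 = 1.65833% = 0.0165833.
Level-payment amortization: P = B₀·r / (1 − (1+r)^(−n)) = 1750.00·0.0165833 / (1 − 1.01658^(−35)).
Denominator 1 − (1+r)^(−35) = 0.437664481.
P = 29.0208 / 0.437664481 ≈ 66.31.

£66.31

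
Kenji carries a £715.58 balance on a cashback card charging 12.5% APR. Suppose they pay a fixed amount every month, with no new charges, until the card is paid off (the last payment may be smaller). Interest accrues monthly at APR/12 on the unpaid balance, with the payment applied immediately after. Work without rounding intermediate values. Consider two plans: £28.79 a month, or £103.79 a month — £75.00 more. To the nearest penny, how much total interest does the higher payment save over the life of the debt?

£85.93

Monthly rate r = 12.5%/12 = 1.04167% = 0.0104167.
At £28.79/mo: n = ⌈−ln(1 − rB₀/P)/ln(1+r)⌉ = 29 payments (last £26.33); total interest = total paid − £715.58 = £116.87.
At £103.79/mo: 8 payments (last £19.99); total interest £30.94.
Interest saved = £116.87 − £30.94 = £85.93.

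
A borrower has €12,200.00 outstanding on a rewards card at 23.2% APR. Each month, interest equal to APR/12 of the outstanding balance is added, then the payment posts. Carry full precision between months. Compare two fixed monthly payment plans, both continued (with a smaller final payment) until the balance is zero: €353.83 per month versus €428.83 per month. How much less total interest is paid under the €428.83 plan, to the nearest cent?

Monthly rate r = 23.2%/12 = 1.93333% = 0.0193333.
At €353.83/mo: n = ⌈−ln(1 − rB₀/P)/ln(1+r)⌉ = 58 payments (last €129.39); total interest = total paid − €12,200.00 = €8,097.70.
At €428.83/mo: 42 payments (last €302.26); total interest €5,684.29.
Interest saved = €8,097.70 − €5,684.29 = €2,413.41.

€2,413.41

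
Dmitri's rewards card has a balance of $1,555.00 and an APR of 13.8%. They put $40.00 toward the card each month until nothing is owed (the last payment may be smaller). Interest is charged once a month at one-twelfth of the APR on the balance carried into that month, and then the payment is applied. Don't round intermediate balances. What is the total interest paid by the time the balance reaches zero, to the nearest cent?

Monthly rate r = 13.8%/12 = 1.15% = 0.0115.
Payoff takes n = ⌈−ln(1 − rB₀/P)/ln(1+r)⌉ = ⌈51.818⌉ = 52 payments; the last is $32.77.
Total paid = 51·$40.00 + $32.77 = $2,072.77.
Total interest = total paid − principal = $2,072.77 − $1,555.00 = $517.77.

$517.77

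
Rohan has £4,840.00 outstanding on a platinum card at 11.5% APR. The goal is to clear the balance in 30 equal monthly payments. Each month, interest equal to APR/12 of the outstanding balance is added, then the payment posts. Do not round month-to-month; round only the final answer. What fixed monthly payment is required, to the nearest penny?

£186.40

Monthly rate r = 11.5%/12 = 0.958333% = 0.00958333.
Level-payment amortization: P = B₀·r / (1 − (1+r)^(−n)) = 4840.00·0.00958333 / (1 − 1.00958^(−30)).
Denominator 1 − (1+r)^(−30) = 0.248835894.
P = 46.3833 / 0.248835894 ≈ 186.40.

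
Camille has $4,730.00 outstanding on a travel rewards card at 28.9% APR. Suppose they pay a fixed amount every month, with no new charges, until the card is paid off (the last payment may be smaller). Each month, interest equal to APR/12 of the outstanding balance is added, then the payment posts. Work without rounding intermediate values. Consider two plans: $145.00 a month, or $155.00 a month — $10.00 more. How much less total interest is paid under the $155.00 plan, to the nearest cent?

$735.17

Monthly rate r = 28.9%/12 = 2.40833% = 0.0240833.
At $145.00/mo: n = ⌈−ln(1 − rB₀/P)/ln(1+r)⌉ = 65 payments (last $103.42); total interest = total paid − $4,730.00 = $4,653.42.
At $155.00/mo: 56 payments (last $123.25); total interest $3,918.25.
Interest saved = $4,653.42 − $3,918.25 = $735.17.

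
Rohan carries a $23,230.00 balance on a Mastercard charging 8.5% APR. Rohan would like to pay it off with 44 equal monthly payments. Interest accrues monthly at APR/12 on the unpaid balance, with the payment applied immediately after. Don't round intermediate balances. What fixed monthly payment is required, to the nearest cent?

$616.35

Monthly rate r = 8.5%/12 = 0.708333% = 0.00708333.
Level-payment amortization: P = B₀·r / (1 − (1+r)^(−n)) = 23230.00·0.00708333 / (1 − 1.00708^(−44)).
Denominator 1 − (1+r)^(−44) = 0.266969547.
P = 164.546 / 0.266969547 ≈ 616.35.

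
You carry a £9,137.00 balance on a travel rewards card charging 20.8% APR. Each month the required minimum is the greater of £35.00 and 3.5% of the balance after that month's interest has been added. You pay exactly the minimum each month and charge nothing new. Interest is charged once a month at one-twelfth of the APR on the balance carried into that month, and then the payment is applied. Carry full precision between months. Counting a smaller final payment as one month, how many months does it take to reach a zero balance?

160 months

Monthly rate r = 20.8%/12 = 1.73333% = 0.0173333.
While 3.5% of the post-interest balance exceeds £35.00, each month B ← (B·(1+r))·(1 − 0.035), i.e. B shrinks by the factor (1+r)·0.965 = 0.98173.
This holds for months 1–121. Entering month 122 the balance is £980.99; 3.5% of the post-interest balance is now below £35.00, so the flat £35.00 minimum applies from here.
From month 122 a fixed £35.00 at rate r clears £980.99 in 39 more payments. Total: 121 + 39 = 160 months.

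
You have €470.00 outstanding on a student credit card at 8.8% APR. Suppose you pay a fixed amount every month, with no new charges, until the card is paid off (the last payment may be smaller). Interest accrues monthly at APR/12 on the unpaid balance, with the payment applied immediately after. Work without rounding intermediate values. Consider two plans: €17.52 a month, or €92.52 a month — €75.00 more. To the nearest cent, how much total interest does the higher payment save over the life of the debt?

€44.49

Monthly rate r = 8.8%/12 = 0.733333% = 0.00733333.
At €17.52/mo: n = ⌈−ln(1 − rB₀/P)/ln(1+r)⌉ = 30 payments (last €17.20); total interest = total paid − €470.00 = €55.28.
At €92.52/mo: 6 payments (last €18.19); total interest €10.79.
Interest saved = €55.28 − €10.79 = €44.49.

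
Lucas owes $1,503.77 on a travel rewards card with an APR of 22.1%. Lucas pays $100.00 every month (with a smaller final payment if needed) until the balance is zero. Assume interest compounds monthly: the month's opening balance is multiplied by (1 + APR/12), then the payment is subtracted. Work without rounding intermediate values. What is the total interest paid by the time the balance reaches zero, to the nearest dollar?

Monthly rate r = 22.1%/12 = 1.84167% = 0.0184167.
Payoff takes n = ⌈−ln(1 − rB₀/P)/ln(1+r)⌉ = ⌈17.769⌉ = 18 payments; the last is $77.06.
Total paid = 17·$100.00 + $77.06 = $1,777.06.
Total interest = total paid − principal = $1,777.06 − $1,503.77 = $273.29.

$273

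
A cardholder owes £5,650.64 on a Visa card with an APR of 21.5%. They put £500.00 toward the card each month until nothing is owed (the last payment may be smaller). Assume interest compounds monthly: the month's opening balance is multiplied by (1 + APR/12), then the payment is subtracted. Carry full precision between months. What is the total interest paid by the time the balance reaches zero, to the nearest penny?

Monthly rate r = 21.5%/12 = 1.79167% = 0.0179167.
Payoff takes n = ⌈−ln(1 − rB₀/P)/ln(1+r)⌉ = ⌈12.741⌉ = 13 payments; the last is £371.20.
Total paid = 12·£500.00 + £371.20 = £6,371.20.
Total interest = total paid − principal = £6,371.20 − £5,650.64 = £720.56.

£720.56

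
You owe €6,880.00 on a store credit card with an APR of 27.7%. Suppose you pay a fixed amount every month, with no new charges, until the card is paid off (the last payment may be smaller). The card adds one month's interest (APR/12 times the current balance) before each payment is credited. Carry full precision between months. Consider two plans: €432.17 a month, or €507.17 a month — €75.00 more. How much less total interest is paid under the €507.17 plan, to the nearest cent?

€325.30

Monthly rate r = 27.7%/12 = 2.30833% = 0.0230833.
At €432.17/mo: n = ⌈−ln(1 − rB₀/P)/ln(1+r)⌉ = 21 payments (last €31.06); total interest = total paid − €6,880.00 = €1,794.46.
At €507.17/mo: 17 payments (last €234.44); total interest €1,469.16.
Interest saved = €1,794.46 − €1,469.16 = €325.30.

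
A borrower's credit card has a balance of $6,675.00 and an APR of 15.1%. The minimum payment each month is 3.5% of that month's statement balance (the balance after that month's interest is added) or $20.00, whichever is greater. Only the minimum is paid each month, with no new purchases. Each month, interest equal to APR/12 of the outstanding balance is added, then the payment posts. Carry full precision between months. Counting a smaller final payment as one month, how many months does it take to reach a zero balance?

Monthly rate r = 15.1%/12 = 1.25833% = 0.0125833.
While 3.5% of the post-interest balance exceeds $20.00, each month B ← (B·(1+r))·(1 − 0.035), i.e. B shrinks by the factor (1+r)·0.965 = 0.97714.
This holds for months 1–107. Entering month 108 the balance is $562.30; 3.5% of the post-interest balance is now below $20.00, so the flat $20.00 minimum applies from here.
From month 108 a fixed $20.00 at rate r clears $562.30 in 35 more payments. Total: 107 + 35 = 142 months.

142 months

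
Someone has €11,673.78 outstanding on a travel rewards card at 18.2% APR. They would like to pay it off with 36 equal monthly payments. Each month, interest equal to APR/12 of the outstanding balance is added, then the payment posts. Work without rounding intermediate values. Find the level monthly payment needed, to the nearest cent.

Monthly rate r = 18.2%/12 = 1.51667% = 0.0151667.
Level-payment amortization: P = B₀·r / (1 − (1+r)^(−n)) = 11673.78·0.0151667 / (1 − 1.01517^(−36)).
Denominator 1 − (1+r)^(−36) = 0.418358438.
P = 177.052 / 0.418358438 ≈ 423.21.

€423.21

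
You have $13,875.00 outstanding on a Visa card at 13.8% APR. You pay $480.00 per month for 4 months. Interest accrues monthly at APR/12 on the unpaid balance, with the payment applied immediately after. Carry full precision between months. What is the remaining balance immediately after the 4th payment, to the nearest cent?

Monthly rate r = 13.8%/12 = 1.15% = 0.0115.
Each month: B ← B·(1+r) − $480.00.
Month 1: interest $159.56; balance after payment $13,554.56.
Month 2: interest $155.88; balance after payment $13,230.44.
Month 3: interest $152.15; balance after payment $12,902.59.
Month 4: interest $148.38; balance after payment $12,570.97.

$12,570.97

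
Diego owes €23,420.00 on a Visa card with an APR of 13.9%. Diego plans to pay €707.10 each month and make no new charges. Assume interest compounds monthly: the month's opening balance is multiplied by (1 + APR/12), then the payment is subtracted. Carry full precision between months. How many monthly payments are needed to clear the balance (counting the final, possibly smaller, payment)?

Monthly rate r = 13.9%/12 = 1.15833% = 0.0115833.
Recurrence: B ← B·(1+r) − €707.10.
Month 1: interest €271.28; balance after payment €22,984.18.
Month 2: interest €266.23; balance after payment €22,543.32.
Closed form: n = −ln(1 − rB₀/P)/ln(1+r) = −ln(0.61635)/ln(1.01158) ≈ 42.021, so the balance reaches zero during payment 43.

43 payments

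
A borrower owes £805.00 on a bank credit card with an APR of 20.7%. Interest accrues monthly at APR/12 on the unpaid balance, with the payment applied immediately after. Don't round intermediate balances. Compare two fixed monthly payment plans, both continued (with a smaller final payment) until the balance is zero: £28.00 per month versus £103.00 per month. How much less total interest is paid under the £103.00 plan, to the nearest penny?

Monthly rate r = 20.7%/12 = 1.725% = 0.01725.
At £28.00/mo: n = ⌈−ln(1 − rB₀/P)/ln(1+r)⌉ = 41 payments (last £1.55); total interest = total paid − £805.00 = £316.55.
At £103.00/mo: 9 payments (last £48.35); total interest £67.35.
Interest saved = £316.55 − £67.35 = £249.20.

£249.20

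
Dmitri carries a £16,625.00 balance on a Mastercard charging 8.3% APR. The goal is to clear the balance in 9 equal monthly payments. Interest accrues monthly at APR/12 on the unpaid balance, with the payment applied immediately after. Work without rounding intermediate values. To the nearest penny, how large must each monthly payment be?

£1,911.69

Monthly rate r = 8.3%/12 = 0.691667% = 0.00691667.
Level-payment amortization: P = B₀·r / (1 − (1+r)^(−n)) = 16625.00·0.00691667 / (1 − 1.00692^(−9)).
Denominator 1 − (1+r)^(−9) = 0.0601506724.
P = 114.99 / 0.0601506724 ≈ 1911.69.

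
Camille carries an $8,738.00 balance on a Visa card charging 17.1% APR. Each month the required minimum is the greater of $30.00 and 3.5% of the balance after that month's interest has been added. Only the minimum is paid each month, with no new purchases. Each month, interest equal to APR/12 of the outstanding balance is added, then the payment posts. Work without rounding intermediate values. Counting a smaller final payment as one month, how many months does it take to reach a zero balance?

146 months

Monthly rate r = 17.1%/12 = 1.425% = 0.01425.
While 3.5% of the post-interest balance exceeds $30.00, each month B ← (B·(1+r))·(1 − 0.035), i.e. B shrinks by the factor (1+r)·0.965 = 0.97875.
This holds for months 1–109. Entering month 110 the balance is $840.81; 3.5% of the post-interest balance is now below $30.00, so the flat $30.00 minimum applies from here.
From month 110 a fixed $30.00 at rate r clears $840.81 in 37 more payments. Total: 109 + 37 = 146 months.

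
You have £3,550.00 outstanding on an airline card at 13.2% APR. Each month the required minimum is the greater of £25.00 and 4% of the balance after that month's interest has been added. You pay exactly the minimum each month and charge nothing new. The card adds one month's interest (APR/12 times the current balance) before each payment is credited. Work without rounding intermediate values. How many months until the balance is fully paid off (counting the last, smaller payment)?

Monthly rate r = 13.2%/12 = 1.1% = 0.011.
While 4% of the post-interest balance exceeds £25.00, each month B ← (B·(1+r))·(1 − 0.04), i.e. B shrinks by the factor (1+r)·0.96 = 0.97056.
This holds for months 1–59. Entering month 60 the balance is £608.90; 4% of the post-interest balance is now below £25.00, so the flat £25.00 minimum applies from here.
From month 60 a fixed £25.00 at rate r clears £608.90 in 29 more payments. Total: 59 + 29 = 88 months.

88 months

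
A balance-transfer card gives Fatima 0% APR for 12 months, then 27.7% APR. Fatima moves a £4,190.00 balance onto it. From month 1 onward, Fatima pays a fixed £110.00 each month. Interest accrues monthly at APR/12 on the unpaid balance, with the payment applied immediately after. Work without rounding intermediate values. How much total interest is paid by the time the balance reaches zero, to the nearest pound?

£1,574

Promo months 1–12 at r₀ = 0%/12 = 0; months 13+ at r₁ = 27.7%/12 = 0.0230833.
After month 12 (no interest yet): B = £4,190.00 − 12·£110.00 = £2,870.00.
Then at r₁ with £110.00/mo: n₂ = −ln(1 − r₁·B/P)/ln(1+r₁) ≈ 40.40 → 41 more payments.
Total paid = 52·£110.00 + £44.32 = £5,764.32; interest = £5,764.32 − £4,190.00 = £1,574.32.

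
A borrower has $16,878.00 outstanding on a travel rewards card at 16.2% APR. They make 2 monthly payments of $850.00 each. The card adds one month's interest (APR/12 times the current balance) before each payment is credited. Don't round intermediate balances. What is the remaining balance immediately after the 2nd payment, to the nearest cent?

$15,625.31

Monthly rate r = 16.2%/12 = 1.35% = 0.0135.
Each month: B ← B·(1+r) − $850.00.
Month 1: interest $227.85; balance after payment $16,255.85.
Month 2: interest $219.45; balance after payment $15,625.31.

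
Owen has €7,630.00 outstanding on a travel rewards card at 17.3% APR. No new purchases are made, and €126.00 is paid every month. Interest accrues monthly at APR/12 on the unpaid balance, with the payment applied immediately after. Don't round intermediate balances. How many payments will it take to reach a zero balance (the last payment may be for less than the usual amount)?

Monthly rate r = 17.3%/12 = 1.44167% = 0.0144167.
Recurrence: B ← B·(1+r) − €126.00.
Month 1: interest €110.00; balance after payment €7,614.00.
Month 2: interest €109.77; balance after payment €7,597.77.
Closed form: n = −ln(1 − rB₀/P)/ln(1+r) = −ln(0.12699)/ln(1.01442) ≈ 144.172, so the balance reaches zero during payment 145.

145 payments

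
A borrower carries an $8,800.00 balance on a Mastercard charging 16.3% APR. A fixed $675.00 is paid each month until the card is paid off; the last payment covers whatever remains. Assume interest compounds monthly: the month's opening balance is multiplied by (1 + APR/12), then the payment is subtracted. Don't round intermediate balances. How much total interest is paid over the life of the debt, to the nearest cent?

$952.18

Monthly rate r = 16.3%/12 = 1.35833% = 0.0135833.
Payoff takes n = ⌈−ln(1 − rB₀/P)/ln(1+r)⌉ = ⌈14.446⌉ = 15 payments; the last is $302.18.
Total paid = 14·$675.00 + $302.18 = $9,752.18.
Total interest = total paid − principal = $9,752.18 − $8,800.00 = $952.18.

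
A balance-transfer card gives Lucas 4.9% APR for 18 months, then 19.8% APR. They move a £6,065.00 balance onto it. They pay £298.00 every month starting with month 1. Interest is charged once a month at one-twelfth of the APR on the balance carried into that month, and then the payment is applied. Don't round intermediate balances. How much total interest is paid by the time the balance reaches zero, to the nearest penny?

Promo months 1–18 at r₀ = 4.9%/12 = 0.00408333; months 19+ at r₁ = 19.8%/12 = 0.0165.
After month 18: iterate B ← B·(1+r₀) − £298.00 for 18 months → £972.30.
Then at r₁ with £298.00/mo: n₂ = −ln(1 − r₁·B/P)/ln(1+r₁) ≈ 3.38 → 4 more payments.
Total paid = 21·£298.00 + £114.25 = £6,372.25; interest = £6,372.25 − £6,065.00 = £307.25.

£307.25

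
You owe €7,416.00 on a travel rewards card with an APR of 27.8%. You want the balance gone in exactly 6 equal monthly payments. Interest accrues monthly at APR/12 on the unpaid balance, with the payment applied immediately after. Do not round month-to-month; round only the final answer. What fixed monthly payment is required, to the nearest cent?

Monthly rate r = 27.8%/12 = 2.31667% = 0.0231667.
Level-payment amortization: P = B₀·r / (1 − (1+r)^(−n)) = 7416.00·0.0231667 / (1 − 1.02317^(−6)).
Denominator 1 − (1+r)^(−6) = 0.128391008.
P = 171.804 / 0.128391008 ≈ 1338.13.

€1,338.13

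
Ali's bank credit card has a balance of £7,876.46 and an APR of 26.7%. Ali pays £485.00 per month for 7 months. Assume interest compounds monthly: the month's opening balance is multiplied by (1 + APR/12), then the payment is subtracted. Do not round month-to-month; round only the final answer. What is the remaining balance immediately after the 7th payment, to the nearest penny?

Monthly rate r = 26.7%/12 = 2.225% = 0.02225.
Each month: B ← B·(1+r) − £485.00.
Month 1: interest £175.25; balance after payment £7,566.71.
Month 2: interest £168.36; balance after payment £7,250.07.
Month 3: interest £161.31; balance after payment £6,926.38.
Month 4: interest £154.11; balance after payment £6,595.50.
Month 5: interest £146.75; balance after payment £6,257.25.
Month 6: interest £139.22; balance after payment £5,911.47.
Month 7: interest £131.53; balance after payment £5,558.00.

£5,558.00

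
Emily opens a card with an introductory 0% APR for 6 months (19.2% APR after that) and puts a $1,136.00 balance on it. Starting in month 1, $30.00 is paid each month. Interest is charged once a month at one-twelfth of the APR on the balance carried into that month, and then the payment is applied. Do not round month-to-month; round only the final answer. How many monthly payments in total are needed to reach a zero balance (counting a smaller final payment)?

51 months

Promo months 1–6 at r₀ = 0%/12 = 0; months 7+ at r₁ = 19.2%/12 = 0.016.
After month 6 (no interest yet): B = $1,136.00 − 6·$30.00 = $956.00.
Then at r₁ with $30.00/mo: n₂ = −ln(1 − r₁·B/P)/ln(1+r₁) ≈ 44.92 → 45 more payments.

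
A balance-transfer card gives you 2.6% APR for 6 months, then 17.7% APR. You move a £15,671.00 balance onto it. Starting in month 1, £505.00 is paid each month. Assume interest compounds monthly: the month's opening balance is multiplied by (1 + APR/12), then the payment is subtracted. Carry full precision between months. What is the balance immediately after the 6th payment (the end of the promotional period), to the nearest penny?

£12,829.37

Promo months 1–6 at r₀ = 2.6%/12 = 0.00216667; months 7+ at r₁ = 17.7%/12 = 0.01475.
After month 6: iterate B ← B·(1+r₀) − £505.00 for 6 months → £12,829.37.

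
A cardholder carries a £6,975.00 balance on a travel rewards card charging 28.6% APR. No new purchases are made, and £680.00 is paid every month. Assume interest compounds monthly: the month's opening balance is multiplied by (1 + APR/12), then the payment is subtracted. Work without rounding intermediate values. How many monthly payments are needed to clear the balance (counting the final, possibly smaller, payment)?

Monthly rate r = 28.6%/12 = 2.38333% = 0.0238333.
Recurrence: B ← B·(1+r) − £680.00.
Month 1: interest £166.24; balance after payment £6,461.24.
Month 2: interest £153.99; balance after payment £5,935.23.
Closed form: n = −ln(1 − rB₀/P)/ln(1+r) = −ln(0.75553)/ln(1.02383) ≈ 11.902, so the balance reaches zero during payment 12.

12 months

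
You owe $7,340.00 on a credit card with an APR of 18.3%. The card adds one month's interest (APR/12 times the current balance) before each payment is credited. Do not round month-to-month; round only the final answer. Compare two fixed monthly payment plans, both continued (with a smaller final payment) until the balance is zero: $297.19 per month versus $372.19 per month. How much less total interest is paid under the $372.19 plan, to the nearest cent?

Monthly rate r = 18.3%/12 = 1.525% = 0.01525.
At $297.19/mo: n = ⌈−ln(1 − rB₀/P)/ln(1+r)⌉ = 32 payments (last $68.28); total interest = total paid − $7,340.00 = $1,941.17.
At $372.19/mo: 24 payments (last $237.72); total interest $1,458.09.
Interest saved = $1,941.17 − $1,458.09 = $483.08.

$483.08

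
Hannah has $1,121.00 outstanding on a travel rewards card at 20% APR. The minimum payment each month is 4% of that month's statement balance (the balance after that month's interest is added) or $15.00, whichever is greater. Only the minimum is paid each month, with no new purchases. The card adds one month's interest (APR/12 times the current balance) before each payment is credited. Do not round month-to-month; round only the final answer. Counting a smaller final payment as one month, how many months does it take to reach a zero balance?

Monthly rate r = 20%/12 = 1.66667% = 0.0166667.
While 4% of the post-interest balance exceeds $15.00, each month B ← (B·(1+r))·(1 − 0.04), i.e. B shrinks by the factor (1+r)·0.96 = 0.976.
This holds for months 1–46. Entering month 47 the balance is $366.69; 4% of the post-interest balance is now below $15.00, so the flat $15.00 minimum applies from here.
From month 47 a fixed $15.00 at rate r clears $366.69 in 32 more payments. Total: 46 + 32 = 78 months.

78 months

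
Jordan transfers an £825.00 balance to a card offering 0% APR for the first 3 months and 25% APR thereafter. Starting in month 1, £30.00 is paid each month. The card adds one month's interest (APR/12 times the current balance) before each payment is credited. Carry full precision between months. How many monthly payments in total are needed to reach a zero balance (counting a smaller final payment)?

38 payments

Promo months 1–3 at r₀ = 0%/12 = 0; months 4+ at r₁ = 25%/12 = 0.0208333.
After month 3 (no interest yet): B = £825.00 − 3·£30.00 = £735.00.
Then at r₁ with £30.00/mo: n₂ = −ln(1 − r₁·B/P)/ln(1+r₁) ≈ 34.64 → 35 more payments.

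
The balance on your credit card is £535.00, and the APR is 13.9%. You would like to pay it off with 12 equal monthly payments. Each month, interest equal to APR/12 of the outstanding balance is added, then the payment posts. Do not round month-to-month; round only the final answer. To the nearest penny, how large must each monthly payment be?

£48.01

Monthly rate r = 13.9%/12 = 1.15833% = 0.0115833.
Level-payment amortization: P = B₀·r / (1 − (1+r)^(−n)) = 535.00·0.0115833 / (1 − 1.01158^(−12)).
Denominator 1 − (1+r)^(−12) = 0.129076487.
P = 6.19708 / 0.129076487 ≈ 48.01.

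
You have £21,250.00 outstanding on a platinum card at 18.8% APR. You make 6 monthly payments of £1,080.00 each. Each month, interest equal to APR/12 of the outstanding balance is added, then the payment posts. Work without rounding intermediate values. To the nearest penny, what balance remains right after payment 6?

£16,588.22

Monthly rate r = 18.8%/12 = 1.56667% = 0.0156667.
Each month: B ← B·(1+r) − £1,080.00.
Month 1: interest £332.92; balance after payment £20,502.92.
Month 2: interest £321.21; balance after payment £19,744.13.
Month 3: interest £309.32; balance after payment £18,973.45.
Month 4: interest £297.25; balance after payment £18,190.70.
Month 5: interest £284.99; balance after payment £17,395.69.
Month 6: interest £272.53; balance after payment £16,588.22.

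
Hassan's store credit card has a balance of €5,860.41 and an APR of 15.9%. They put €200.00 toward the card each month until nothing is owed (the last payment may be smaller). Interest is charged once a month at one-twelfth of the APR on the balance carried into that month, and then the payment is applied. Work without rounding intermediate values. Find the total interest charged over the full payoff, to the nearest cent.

€1,606.81

Monthly rate r = 15.9%/12 = 1.325% = 0.01325.
Payoff takes n = ⌈−ln(1 − rB₀/P)/ln(1+r)⌉ = ⌈37.335⌉ = 38 payments; the last is €67.22.
Total paid = 37·€200.00 + €67.22 = €7,467.22.
Total interest = total paid − principal = €7,467.22 − €5,860.41 = €1,606.81.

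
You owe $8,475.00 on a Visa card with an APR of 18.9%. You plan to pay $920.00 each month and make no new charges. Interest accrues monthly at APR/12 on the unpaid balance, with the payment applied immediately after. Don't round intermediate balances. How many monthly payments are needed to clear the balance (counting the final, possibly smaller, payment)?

Monthly rate r = 18.9%/12 = 1.575% = 0.01575.
Recurrence: B ← B·(1+r) − $920.00.
Month 1: interest $133.48; balance after payment $7,688.48.
Month 2: interest $121.09; balance after payment $6,889.57.
Closed form: n = −ln(1 − rB₀/P)/ln(1+r) = −ln(0.85491)/ln(1.01575) ≈ 10.031, so the balance reaches zero during payment 11.

11 months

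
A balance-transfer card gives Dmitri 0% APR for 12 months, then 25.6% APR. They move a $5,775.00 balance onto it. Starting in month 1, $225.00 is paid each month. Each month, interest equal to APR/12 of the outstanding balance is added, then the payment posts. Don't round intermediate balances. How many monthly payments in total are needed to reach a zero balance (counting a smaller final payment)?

Promo months 1–12 at r₀ = 0%/12 = 0; months 13+ at r₁ = 25.6%/12 = 0.0213333.
After month 12 (no interest yet): B = $5,775.00 − 12·$225.00 = $3,075.00.
Then at r₁ with $225.00/mo: n₂ = −ln(1 − r₁·B/P)/ln(1+r₁) ≈ 16.33 → 17 more payments.

29 months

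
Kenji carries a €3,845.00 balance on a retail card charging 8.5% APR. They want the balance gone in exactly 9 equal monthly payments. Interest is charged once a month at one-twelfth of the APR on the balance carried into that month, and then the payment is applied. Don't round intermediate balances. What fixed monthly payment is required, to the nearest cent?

Monthly rate r = 8.5%/12 = 0.708333% = 0.00708333.
Level-payment amortization: P = B₀·r / (1 − (1+r)^(−n)) = 3845.00·0.00708333 / (1 − 1.00708^(−9)).
Denominator 1 − (1+r)^(−9) = 0.0615496044.
P = 27.2354 / 0.0615496044 ≈ 442.50.

€442.50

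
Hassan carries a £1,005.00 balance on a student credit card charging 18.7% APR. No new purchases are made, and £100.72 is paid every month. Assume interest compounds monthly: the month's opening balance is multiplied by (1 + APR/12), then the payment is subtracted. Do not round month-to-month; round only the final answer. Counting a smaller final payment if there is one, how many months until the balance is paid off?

Monthly rate r = 18.7%/12 = 1.55833% = 0.0155833.
Recurrence: B ← B·(1+r) − £100.72.
Month 1: interest £15.66; balance after payment £919.94.
Month 2: interest £14.34; balance after payment £833.56.
Closed form: n = −ln(1 − rB₀/P)/ln(1+r) = −ln(0.84451)/ln(1.01558) ≈ 10.929, so the balance reaches zero during payment 11.

11 months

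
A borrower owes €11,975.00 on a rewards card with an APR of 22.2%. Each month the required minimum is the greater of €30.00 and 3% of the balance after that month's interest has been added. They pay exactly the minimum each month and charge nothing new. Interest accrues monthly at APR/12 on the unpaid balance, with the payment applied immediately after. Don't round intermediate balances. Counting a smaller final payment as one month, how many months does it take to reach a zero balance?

Monthly rate r = 22.2%/12 = 1.85% = 0.0185.
While 3% of the post-interest balance exceeds €30.00, each month B ← (B·(1+r))·(1 − 0.03), i.e. B shrinks by the factor (1+r)·0.97 = 0.98794.
This holds for months 1–207. Entering month 208 the balance is €972.65; 3% of the post-interest balance is now below €30.00, so the flat €30.00 minimum applies from here.
From month 208 a fixed €30.00 at rate r clears €972.65 in 50 more payments. Total: 207 + 50 = 257 months.

257 months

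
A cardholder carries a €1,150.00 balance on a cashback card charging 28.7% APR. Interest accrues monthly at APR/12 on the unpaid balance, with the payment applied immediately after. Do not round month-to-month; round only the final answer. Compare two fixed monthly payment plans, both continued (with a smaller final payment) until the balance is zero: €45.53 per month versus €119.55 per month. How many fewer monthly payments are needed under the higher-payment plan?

28 fewer payments

Monthly rate r = 28.7%/12 = 2.39167% = 0.0239167.
At €45.53/mo: n = ⌈−ln(1 − rB₀/P)/ln(1+r)⌉ = 40 payments (last €9.32); total interest = total paid − €1,150.00 = €634.99.
At €119.55/mo: 12 payments (last €7.47); total interest €172.52.
Payments saved = 40 − 12 = 28.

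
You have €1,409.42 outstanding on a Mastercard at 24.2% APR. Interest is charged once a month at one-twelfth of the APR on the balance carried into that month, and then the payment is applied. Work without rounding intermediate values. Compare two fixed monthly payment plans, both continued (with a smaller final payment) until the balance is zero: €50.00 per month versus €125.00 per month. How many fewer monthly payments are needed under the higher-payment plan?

30 fewer payments

Monthly rate r = 24.2%/12 = 2.01667% = 0.0201667.
At €50.00/mo: n = ⌈−ln(1 − rB₀/P)/ln(1+r)⌉ = 43 payments (last €4.64); total interest = total paid − €1,409.42 = €695.22.
At €125.00/mo: 13 payments (last €115.19); total interest €205.77.
Payments saved = 43 − 13 = 30.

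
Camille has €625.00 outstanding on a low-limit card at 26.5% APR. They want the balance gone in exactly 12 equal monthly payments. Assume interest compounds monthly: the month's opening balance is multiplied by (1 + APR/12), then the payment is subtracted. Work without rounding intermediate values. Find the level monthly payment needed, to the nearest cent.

€59.86

Monthly rate r = 26.5%/12 = 2.20833% = 0.0220833.
Level-payment amortization: P = B₀·r / (1 − (1+r)^(−n)) = 625.00·0.0220833 / (1 − 1.02208^(−12)).
Denominator 1 − (1+r)^(−12) = 0.230578492.
P = 13.8021 / 0.230578492 ≈ 59.86.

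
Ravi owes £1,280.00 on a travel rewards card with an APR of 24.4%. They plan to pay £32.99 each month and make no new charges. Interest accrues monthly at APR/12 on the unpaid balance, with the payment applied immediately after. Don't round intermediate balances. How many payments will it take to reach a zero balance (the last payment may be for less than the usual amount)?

78 payments

Monthly rate r = 24.4%/12 = 2.03333% = 0.0203333.
Recurrence: B ← B·(1+r) − £32.99.
Month 1: interest £26.03; balance after payment £1,273.04.
Month 2: interest £25.89; balance after payment £1,265.93.
Closed form: n = −ln(1 − rB₀/P)/ln(1+r) = −ln(0.21107)/ln(1.02033) ≈ 77.277, so the balance reaches zero during payment 78.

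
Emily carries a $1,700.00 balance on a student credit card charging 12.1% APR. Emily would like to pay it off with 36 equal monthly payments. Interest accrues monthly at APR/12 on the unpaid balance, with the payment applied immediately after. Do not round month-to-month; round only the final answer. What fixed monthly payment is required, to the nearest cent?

Monthly rate r = 12.1%/12 = 1.00833% = 0.0100833.
Level-payment amortization: P = B₀·r / (1 − (1+r)^(−n)) = 1700.00·0.0100833 / (1 − 1.01008^(−36)).
Denominator 1 − (1+r)^(−36) = 0.3031479.
P = 17.1417 / 0.3031479 ≈ 56.55.

$56.55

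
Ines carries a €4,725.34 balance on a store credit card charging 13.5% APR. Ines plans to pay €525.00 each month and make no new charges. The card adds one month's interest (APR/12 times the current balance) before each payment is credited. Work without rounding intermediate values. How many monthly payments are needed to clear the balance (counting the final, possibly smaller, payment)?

Monthly rate r = 13.5%/12 = 1.125% = 0.01125.
Recurrence: B ← B·(1+r) − €525.00.
Month 1: interest €53.16; balance after payment €4,253.50.
Month 2: interest €47.85; balance after payment €3,776.35.
Closed form: n = −ln(1 − rB₀/P)/ln(1+r) = −ln(0.89874)/ln(1.01125) ≈ 9.543, so the balance reaches zero during payment 10.

10 payments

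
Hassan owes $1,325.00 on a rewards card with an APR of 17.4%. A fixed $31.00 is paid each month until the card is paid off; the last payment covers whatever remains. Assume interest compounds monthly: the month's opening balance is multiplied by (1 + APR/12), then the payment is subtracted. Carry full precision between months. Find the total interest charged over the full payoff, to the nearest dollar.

$757

Monthly rate r = 17.4%/12 = 1.45% = 0.0145.
Payoff takes n = ⌈−ln(1 − rB₀/P)/ln(1+r)⌉ = ⌈67.168⌉ = 68 payments; the last is $5.25.
Total paid = 67·$31.00 + $5.25 = $2,082.25.
Total interest = total paid − principal = $2,082.25 − $1,325.00 = $757.25.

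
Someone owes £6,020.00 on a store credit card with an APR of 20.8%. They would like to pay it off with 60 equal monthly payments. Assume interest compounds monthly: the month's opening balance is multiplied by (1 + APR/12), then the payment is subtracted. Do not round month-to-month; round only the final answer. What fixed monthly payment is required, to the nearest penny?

£162.18

Monthly rate r = 20.8%/12 = 1.73333% = 0.0173333.
Level-payment amortization: P = B₀·r / (1 − (1+r)^(−n)) = 6020.00·0.0173333 / (1 − 1.01733^(−60)).
Denominator 1 − (1+r)^(−60) = 0.643381781.
P = 104.347 / 0.643381781 ≈ 162.18.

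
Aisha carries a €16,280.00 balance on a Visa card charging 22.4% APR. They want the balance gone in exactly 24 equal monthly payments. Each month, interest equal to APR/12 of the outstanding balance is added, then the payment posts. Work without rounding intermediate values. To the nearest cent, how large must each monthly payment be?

Monthly rate r = 22.4%/12 = 1.86667% = 0.0186667.
Level-payment amortization: P = B₀·r / (1 − (1+r)^(−n)) = 16280.00·0.0186667 / (1 − 1.01867^(−24)).
Denominator 1 − (1+r)^(−24) = 0.358451173.
P = 303.893 / 0.358451173 ≈ 847.80.

€847.80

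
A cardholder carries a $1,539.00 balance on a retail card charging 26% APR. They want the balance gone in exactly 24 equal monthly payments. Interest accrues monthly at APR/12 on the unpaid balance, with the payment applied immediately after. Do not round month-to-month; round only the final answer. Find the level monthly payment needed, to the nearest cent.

Monthly rate r = 26%/12 = 2.16667% = 0.0216667.
Level-payment amortization: P = B₀·r / (1 − (1+r)^(−n)) = 1539.00·0.0216667 / (1 − 1.02167^(−24)).
Denominator 1 − (1+r)^(−24) = 0.402168739.
P = 33.345 / 0.402168739 ≈ 82.91.

$82.91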